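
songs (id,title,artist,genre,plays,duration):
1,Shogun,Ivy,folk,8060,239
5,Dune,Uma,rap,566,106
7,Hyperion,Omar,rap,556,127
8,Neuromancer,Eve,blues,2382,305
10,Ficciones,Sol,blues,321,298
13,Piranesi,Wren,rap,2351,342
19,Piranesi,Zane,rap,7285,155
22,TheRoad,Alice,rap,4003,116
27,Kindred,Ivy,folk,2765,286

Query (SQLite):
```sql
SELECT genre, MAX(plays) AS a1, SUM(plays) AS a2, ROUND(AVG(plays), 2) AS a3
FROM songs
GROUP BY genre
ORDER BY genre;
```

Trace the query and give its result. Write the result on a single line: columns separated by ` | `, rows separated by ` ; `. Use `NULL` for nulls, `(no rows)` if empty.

Group songs by genre.
Per group compute: MAX(plays), SUM(plays), ROUND(AVG(plays), 2).
  blues: ids {8, 10} → MAX(plays)=2382, SUM(plays)=2703, ROUND(AVG(plays), 2)=1351.5
  folk: ids {1, 27} → MAX(plays)=8060, SUM(plays)=10825, ROUND(AVG(plays), 2)=5412.5
  rap: ids {5, 7, 13, 19, 22} → MAX(plays)=7285, SUM(plays)=14761, ROUND(AVG(plays), 2)=2952.2

blues | 2382 | 2703 | 1351.5 ; folk | 8060 | 10825 | 5412.5 ; rap | 7285 | 14761 | 2952.2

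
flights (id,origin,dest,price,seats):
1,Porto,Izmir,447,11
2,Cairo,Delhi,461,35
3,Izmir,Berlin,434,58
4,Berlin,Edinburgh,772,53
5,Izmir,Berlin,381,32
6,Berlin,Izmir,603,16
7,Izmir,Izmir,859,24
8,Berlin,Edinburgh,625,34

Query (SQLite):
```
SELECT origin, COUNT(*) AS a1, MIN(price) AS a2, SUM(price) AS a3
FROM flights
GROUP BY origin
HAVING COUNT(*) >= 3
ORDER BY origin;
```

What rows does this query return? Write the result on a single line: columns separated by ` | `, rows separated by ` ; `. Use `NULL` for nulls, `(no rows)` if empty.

Berlin | 3 | 603 | 2000 ; Izmir | 3 | 381 | 1674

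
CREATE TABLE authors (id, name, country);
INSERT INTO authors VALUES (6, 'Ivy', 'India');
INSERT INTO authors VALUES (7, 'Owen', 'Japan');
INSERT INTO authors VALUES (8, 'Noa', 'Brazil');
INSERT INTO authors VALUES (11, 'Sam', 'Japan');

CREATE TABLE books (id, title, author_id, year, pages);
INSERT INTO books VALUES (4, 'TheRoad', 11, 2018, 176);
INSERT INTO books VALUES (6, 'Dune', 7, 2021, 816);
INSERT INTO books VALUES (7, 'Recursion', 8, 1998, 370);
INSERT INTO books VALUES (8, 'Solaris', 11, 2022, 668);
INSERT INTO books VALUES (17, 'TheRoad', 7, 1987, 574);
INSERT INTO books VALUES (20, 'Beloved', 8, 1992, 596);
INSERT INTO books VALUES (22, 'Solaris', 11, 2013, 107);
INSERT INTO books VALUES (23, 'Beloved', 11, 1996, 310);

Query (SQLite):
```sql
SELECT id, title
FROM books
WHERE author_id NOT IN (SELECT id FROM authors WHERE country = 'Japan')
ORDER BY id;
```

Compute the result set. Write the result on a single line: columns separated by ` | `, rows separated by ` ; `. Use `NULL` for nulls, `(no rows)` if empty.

Inner query: authors.id where country = 'Japan'.
Outer: keep books rows whose author_id is not in that set.
Inner query → {7, 11}

7 | Recursion ; 20 | Beloved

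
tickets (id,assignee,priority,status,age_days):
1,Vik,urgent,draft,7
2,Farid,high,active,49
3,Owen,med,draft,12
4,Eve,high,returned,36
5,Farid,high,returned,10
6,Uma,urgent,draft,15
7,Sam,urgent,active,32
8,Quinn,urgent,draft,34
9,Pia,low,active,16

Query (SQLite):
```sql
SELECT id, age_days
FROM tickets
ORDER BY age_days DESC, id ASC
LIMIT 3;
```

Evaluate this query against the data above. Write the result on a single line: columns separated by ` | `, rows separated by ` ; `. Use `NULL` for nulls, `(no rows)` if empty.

2 | 49 ; 4 | 36 ; 8 | 34

Sort by age_days desc, tiebreak id asc: (49, id=2), (36, id=4), (34, id=8), (32, id=7), (16, id=9), (15, id=6) …. Take first 3.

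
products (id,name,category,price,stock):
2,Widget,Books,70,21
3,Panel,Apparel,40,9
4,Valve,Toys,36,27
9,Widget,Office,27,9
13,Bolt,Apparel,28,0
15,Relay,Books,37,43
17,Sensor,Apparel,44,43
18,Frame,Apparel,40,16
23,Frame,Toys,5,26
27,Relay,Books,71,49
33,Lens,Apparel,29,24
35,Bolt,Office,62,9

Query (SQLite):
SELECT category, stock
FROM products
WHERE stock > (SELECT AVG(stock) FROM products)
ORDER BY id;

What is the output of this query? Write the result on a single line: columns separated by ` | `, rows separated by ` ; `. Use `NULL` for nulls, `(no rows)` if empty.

Scalar subquery: AVG(stock) over all products rows = 23.0.
Keep rows where stock > that value.

Toys | 27 ; Books | 43 ; Apparel | 43 ; Toys | 26 ; Books | 49 ; Apparel | 24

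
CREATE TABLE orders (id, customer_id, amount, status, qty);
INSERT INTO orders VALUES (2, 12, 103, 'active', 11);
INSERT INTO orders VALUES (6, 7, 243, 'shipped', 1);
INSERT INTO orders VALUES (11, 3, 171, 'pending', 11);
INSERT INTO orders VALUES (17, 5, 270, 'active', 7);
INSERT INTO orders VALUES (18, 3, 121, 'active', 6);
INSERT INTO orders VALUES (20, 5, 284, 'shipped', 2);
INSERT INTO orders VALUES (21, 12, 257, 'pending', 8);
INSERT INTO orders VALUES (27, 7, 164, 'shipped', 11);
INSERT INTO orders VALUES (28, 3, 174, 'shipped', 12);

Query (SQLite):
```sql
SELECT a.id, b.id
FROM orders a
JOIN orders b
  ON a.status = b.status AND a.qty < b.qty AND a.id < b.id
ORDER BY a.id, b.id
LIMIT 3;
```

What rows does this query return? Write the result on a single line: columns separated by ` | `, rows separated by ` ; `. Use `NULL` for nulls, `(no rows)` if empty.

6 | 20 ; 6 | 27 ; 6 | 28

Pairs (a,b) with same status, a.qty < b.qty, a.id < b.id.
status groups: active:{2,17,18} pending:{11,21} shipped:{6,20,27,28}
Ordered by (a.id, b.id); first 3.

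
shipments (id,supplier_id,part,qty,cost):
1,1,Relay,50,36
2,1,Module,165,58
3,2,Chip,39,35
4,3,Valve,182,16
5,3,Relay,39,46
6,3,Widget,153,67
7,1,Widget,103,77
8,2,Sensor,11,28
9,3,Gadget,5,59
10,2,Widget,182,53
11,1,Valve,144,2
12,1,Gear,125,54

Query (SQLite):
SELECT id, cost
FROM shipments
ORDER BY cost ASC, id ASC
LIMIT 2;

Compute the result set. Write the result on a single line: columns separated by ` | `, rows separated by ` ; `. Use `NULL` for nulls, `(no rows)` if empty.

11 | 2 ; 4 | 16

Sort by cost asc, tiebreak id asc: (2, id=11), (16, id=4), (28, id=8), (35, id=3), (36, id=1) …. Take first 2.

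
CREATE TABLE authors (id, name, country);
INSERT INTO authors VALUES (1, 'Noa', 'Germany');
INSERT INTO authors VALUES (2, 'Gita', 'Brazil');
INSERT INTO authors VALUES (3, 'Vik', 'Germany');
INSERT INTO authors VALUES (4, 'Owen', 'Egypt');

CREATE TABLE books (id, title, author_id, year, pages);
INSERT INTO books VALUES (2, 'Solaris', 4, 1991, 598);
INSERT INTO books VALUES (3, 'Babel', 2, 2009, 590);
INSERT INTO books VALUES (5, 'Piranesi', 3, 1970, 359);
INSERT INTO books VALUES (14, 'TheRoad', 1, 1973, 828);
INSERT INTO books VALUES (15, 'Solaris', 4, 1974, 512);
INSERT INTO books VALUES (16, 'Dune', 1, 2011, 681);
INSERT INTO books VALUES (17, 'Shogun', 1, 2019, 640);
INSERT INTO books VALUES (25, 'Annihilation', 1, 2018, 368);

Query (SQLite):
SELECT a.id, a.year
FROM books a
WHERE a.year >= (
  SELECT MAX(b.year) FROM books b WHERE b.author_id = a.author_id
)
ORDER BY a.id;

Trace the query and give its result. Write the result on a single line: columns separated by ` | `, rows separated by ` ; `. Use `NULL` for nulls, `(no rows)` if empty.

For each books row a, compute MAX(year) over rows sharing a.author_id.
Keep row a if a.year >= that per-group MAX.
  author_id=1: MAX(year) = 2019
  author_id=2: MAX(year) = 2009
  author_id=3: MAX(year) = 1970
  author_id=4: MAX(year) = 1991

2 | 1991 ; 3 | 2009 ; 5 | 1970 ; 17 | 2019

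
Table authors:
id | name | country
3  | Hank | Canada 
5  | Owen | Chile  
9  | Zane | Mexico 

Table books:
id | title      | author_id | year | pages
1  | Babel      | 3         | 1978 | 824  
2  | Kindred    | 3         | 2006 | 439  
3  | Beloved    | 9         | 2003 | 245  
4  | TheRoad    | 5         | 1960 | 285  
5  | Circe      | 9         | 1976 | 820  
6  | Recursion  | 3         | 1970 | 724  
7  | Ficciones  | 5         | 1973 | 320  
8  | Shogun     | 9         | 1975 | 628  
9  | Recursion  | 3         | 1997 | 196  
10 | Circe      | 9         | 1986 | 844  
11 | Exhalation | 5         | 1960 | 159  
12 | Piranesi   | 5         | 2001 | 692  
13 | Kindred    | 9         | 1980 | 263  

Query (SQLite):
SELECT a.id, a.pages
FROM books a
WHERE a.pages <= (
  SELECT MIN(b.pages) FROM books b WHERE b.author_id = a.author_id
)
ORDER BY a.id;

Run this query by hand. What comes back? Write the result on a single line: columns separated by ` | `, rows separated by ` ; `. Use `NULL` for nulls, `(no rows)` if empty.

For each books row a, compute MIN(pages) over rows sharing a.author_id.
Keep row a if a.pages <= that per-group MIN.
  author_id=3: MIN(pages) = 196
  author_id=5: MIN(pages) = 159
  author_id=9: MIN(pages) = 245

3 | 245 ; 9 | 196 ; 11 | 159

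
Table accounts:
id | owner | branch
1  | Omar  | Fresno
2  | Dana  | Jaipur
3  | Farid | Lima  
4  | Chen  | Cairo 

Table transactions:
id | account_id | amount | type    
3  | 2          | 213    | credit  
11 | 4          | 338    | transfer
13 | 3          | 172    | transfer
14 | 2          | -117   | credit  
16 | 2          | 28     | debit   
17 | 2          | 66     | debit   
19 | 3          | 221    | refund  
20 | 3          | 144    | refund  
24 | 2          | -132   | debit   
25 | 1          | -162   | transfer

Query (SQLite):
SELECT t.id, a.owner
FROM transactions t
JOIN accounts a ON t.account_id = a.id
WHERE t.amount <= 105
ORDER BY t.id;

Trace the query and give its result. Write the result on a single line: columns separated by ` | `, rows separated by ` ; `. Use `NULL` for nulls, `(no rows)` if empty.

14 | Dana ; 16 | Dana ; 17 | Dana ; 24 | Dana ; 25 | Omar

Each transactions row matches the accounts row where account_id = accounts.id.
Then keep rows with t.amount <= 105.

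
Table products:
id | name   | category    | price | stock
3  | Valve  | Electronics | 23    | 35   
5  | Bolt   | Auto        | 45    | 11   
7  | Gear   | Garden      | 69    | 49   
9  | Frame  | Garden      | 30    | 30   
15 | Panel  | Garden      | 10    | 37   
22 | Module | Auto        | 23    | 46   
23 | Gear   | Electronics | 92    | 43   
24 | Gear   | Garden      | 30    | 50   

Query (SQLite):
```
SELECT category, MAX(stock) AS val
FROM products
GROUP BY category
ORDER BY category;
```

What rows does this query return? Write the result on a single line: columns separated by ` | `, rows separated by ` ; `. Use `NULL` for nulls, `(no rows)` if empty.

Partition products by category; compute MAX(stock) within each group.
  Auto: ids {5, 22} → MAX(stock)=46
  Electronics: ids {3, 23} → MAX(stock)=43
  Garden: ids {7, 9, 15, 24} → MAX(stock)=50

Auto | 46 ; Electronics | 43 ; Garden | 50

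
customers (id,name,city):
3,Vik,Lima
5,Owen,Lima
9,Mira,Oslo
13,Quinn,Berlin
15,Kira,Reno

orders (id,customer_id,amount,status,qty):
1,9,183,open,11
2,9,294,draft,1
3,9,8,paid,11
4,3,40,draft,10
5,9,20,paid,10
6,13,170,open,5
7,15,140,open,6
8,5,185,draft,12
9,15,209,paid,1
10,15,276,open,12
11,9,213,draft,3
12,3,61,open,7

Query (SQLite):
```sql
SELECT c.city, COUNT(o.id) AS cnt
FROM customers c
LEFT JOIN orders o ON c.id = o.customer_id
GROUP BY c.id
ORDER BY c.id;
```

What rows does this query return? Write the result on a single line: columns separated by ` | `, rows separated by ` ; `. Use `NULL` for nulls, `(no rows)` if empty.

LEFT JOIN keeps every customers row; unmatched ones get NULL for orders columns.
Group by customers.id and compute COUNT(o.id). COUNT(col) of an all-NULL group is 0.
  3: ids {4, 12} → COUNT(o.id)=2
  5: ids {8} → COUNT(o.id)=1
  9: ids {1, 2, 3, 5, 11} → COUNT(o.id)=5
  13: ids {6} → COUNT(o.id)=1
  15: ids {7, 9, 10} → COUNT(o.id)=3

Lima | 2 ; Lima | 1 ; Oslo | 5 ; Berlin | 1 ; Reno | 3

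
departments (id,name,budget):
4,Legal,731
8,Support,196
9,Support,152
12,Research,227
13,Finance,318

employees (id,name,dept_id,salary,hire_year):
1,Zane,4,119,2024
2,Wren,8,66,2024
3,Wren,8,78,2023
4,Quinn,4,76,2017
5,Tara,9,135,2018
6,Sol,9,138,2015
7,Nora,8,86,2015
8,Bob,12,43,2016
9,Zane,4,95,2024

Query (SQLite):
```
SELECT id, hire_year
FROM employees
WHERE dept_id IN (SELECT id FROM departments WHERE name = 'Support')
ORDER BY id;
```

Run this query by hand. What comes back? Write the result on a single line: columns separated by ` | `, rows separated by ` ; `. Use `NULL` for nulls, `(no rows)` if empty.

Inner query: departments.id where name = 'Support'.
Outer: keep employees rows whose dept_id is in that set.
Inner query → {8, 9}

2 | 2024 ; 3 | 2023 ; 5 | 2018 ; 6 | 2015 ; 7 | 2015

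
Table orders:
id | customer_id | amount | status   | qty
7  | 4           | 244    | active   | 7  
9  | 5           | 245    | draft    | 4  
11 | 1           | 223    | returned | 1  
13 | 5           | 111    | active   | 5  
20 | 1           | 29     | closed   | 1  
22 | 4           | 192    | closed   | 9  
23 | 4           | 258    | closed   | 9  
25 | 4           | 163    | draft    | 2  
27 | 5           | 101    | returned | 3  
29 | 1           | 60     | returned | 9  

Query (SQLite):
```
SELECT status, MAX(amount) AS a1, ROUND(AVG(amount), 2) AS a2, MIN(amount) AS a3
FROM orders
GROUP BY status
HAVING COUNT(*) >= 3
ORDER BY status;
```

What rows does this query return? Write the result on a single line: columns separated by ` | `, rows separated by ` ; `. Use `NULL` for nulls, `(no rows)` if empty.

Group orders by status.
Per group compute: MAX(amount), ROUND(AVG(amount), 2), MIN(amount).
HAVING: drop groups with fewer than 3 rows.
  active: ids {7, 13} → MAX(amount)=244, ROUND(AVG(amount), 2)=177.5, MIN(amount)=111
  closed: ids {20, 22, 23} → MAX(amount)=258, ROUND(AVG(amount), 2)=159.67, MIN(amount)=29
  draft: ids {9, 25} → MAX(amount)=245, ROUND(AVG(amount), 2)=204, MIN(amount)=163
  returned: ids {11, 27, 29} → MAX(amount)=223, ROUND(AVG(amount), 2)=128, MIN(amount)=60

closed | 258 | 159.67 | 29 ; returned | 223 | 128 | 60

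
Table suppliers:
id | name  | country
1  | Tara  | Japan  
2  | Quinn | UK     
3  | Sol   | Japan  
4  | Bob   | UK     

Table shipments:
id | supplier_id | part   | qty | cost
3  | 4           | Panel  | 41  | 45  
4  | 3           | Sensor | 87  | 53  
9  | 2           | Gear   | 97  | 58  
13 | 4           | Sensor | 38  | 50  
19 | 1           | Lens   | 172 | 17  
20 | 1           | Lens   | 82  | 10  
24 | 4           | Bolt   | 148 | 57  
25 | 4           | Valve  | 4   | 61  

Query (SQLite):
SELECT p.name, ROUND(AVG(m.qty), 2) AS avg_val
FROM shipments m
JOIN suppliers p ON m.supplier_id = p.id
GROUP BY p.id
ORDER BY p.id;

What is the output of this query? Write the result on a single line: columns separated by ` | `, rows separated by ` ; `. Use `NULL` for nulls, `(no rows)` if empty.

Tara | 127 ; Quinn | 97 ; Sol | 87 ; Bob | 57.75

Join each shipments row to its suppliers via supplier_id.
Group joined rows by suppliers.id; compute ROUND(AVG(m.qty), 2) per group.
  1: ids {19, 20} → ROUND(AVG(m.qty), 2)=127
  2: ids {9} → ROUND(AVG(m.qty), 2)=97
  3: ids {4} → ROUND(AVG(m.qty), 2)=87
  4: ids {3, 13, 24, 25} → ROUND(AVG(m.qty), 2)=57.75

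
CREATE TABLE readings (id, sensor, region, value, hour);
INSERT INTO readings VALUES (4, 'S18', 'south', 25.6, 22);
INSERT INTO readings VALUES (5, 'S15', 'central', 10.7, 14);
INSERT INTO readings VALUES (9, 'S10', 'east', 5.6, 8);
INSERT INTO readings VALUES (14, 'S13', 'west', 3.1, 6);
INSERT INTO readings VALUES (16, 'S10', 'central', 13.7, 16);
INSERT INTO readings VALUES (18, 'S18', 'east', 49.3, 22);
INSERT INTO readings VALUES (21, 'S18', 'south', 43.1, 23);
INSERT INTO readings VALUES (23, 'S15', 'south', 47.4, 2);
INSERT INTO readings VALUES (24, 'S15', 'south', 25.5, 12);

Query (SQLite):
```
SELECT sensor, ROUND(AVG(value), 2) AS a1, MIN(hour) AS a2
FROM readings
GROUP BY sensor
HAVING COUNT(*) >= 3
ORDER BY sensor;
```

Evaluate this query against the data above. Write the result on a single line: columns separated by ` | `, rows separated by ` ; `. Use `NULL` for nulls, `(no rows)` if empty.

S15 | 27.87 | 2 ; S18 | 39.33 | 22

Group readings by sensor.
Per group compute: ROUND(AVG(value), 2), MIN(hour).
HAVING: drop groups with fewer than 3 rows.
  S10: ids {9, 16} → ROUND(AVG(value), 2)=9.65, MIN(hour)=8
  S13: ids {14} → ROUND(AVG(value), 2)=3.1, MIN(hour)=6
  S15: ids {5, 23, 24} → ROUND(AVG(value), 2)=27.87, MIN(hour)=2
  S18: ids {4, 18, 21} → ROUND(AVG(value), 2)=39.33, MIN(hour)=22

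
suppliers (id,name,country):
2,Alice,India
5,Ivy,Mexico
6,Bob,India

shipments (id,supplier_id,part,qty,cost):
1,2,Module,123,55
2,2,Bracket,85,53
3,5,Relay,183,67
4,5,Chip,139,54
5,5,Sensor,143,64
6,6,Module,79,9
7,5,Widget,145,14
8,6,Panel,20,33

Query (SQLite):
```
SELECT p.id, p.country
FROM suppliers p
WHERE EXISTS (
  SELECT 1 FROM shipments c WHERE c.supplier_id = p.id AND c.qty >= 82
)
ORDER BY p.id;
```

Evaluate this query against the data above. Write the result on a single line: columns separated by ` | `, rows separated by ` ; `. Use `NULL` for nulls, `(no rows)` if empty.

For each suppliers row, check whether any shipments with matching supplier_id has qty >= 82.
Keep rows where that is true.

2 | India ; 5 | Mexico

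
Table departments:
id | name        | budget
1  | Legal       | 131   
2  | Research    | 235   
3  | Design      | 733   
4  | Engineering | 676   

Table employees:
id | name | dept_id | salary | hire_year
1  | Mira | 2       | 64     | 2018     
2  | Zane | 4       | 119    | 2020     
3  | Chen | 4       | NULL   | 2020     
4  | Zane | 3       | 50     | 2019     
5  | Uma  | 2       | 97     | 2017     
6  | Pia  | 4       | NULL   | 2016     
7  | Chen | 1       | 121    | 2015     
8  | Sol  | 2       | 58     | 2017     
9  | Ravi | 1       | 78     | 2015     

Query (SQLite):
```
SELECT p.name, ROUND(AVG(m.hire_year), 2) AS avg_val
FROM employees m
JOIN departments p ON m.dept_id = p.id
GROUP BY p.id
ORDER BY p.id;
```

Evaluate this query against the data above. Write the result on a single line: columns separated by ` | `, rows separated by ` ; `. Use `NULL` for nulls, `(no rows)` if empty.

Join each employees row to its departments via dept_id.
Group joined rows by departments.id; compute ROUND(AVG(m.hire_year), 2) per group.
  1: ids {7, 9} → ROUND(AVG(m.hire_year), 2)=2015
  2: ids {1, 5, 8} → ROUND(AVG(m.hire_year), 2)=2017.33
  3: ids {4} → ROUND(AVG(m.hire_year), 2)=2019
  4: ids {2, 3, 6} → ROUND(AVG(m.hire_year), 2)=2018.67

Legal | 2015 ; Research | 2017.33 ; Design | 2019 ; Engineering | 2018.67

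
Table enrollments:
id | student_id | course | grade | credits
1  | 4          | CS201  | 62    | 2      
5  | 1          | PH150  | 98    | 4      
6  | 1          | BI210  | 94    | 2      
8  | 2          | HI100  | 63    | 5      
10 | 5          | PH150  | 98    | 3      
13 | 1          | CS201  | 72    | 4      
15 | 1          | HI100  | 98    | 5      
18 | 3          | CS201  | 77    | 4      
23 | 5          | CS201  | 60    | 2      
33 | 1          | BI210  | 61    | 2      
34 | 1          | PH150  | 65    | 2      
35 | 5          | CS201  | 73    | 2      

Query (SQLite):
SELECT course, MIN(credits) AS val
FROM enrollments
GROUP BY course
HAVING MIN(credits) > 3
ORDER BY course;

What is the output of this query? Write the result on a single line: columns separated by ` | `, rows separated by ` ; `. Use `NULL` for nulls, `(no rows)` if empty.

Partition enrollments by course; compute MIN(credits) within each group.
HAVING: keep groups where MIN(credits) > 3.
  BI210: ids {6, 33} → MIN(credits)=2
  CS201: ids {1, 13, 18, 23, 35} → MIN(credits)=2
  HI100: ids {8, 15} → MIN(credits)=5
  PH150: ids {5, 10, 34} → MIN(credits)=2

HI100 | 5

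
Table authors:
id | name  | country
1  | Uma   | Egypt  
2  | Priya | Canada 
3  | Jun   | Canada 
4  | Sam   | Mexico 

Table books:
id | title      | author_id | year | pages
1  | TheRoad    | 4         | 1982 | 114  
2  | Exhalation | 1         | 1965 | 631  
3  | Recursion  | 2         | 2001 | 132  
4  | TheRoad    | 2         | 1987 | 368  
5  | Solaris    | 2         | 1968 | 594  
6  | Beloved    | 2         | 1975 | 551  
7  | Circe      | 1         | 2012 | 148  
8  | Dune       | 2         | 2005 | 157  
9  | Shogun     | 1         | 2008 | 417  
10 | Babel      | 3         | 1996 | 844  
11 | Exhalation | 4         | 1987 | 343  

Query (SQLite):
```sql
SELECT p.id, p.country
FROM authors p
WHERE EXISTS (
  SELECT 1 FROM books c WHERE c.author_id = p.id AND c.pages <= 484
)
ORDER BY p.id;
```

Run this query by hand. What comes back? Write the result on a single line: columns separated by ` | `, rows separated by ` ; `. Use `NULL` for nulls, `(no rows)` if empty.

1 | Egypt ; 2 | Canada ; 4 | Mexico

For each authors row, check whether any books with matching author_id has pages <= 484.
Keep rows where that is true.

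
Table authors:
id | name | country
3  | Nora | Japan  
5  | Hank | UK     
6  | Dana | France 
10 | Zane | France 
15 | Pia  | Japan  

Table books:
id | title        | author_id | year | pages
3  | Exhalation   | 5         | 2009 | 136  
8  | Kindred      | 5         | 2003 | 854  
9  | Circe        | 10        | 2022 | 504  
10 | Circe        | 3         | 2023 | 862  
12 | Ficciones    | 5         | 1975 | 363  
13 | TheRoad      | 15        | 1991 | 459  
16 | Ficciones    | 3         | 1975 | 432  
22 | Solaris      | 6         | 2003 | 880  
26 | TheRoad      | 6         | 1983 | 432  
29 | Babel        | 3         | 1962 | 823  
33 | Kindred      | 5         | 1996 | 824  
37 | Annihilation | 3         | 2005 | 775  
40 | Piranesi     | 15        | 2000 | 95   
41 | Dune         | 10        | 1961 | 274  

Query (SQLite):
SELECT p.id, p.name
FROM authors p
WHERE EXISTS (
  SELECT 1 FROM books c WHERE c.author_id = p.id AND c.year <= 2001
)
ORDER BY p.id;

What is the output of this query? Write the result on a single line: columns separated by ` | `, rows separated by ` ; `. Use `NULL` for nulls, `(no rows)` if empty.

For each authors row, check whether any books with matching author_id has year <= 2001.
Keep rows where that is true.

3 | Nora ; 5 | Hank ; 6 | Dana ; 10 | Zane ; 15 | Pia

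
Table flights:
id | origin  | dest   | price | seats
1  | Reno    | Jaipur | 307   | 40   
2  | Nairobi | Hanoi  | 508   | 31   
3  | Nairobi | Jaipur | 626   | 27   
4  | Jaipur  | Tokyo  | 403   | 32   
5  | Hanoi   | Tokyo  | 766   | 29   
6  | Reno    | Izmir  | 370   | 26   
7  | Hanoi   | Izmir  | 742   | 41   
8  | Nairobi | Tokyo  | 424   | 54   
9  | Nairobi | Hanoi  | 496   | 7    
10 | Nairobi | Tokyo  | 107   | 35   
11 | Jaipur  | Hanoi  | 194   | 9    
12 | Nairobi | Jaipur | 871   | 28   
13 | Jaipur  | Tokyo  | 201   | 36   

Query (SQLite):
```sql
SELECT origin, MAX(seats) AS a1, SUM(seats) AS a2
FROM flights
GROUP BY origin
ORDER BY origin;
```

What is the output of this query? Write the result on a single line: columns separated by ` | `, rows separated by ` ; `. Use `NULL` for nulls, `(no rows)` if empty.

Group flights by origin.
Per group compute: MAX(seats), SUM(seats).
  Hanoi: ids {5, 7} → MAX(seats)=41, SUM(seats)=70
  Jaipur: ids {4, 11, 13} → MAX(seats)=36, SUM(seats)=77
  Nairobi: ids {2, 3, 8, 9, 10, 12} → MAX(seats)=54, SUM(seats)=182
  Reno: ids {1, 6} → MAX(seats)=40, SUM(seats)=66

Hanoi | 41 | 70 ; Jaipur | 36 | 77 ; Nairobi | 54 | 182 ; Reno | 40 | 66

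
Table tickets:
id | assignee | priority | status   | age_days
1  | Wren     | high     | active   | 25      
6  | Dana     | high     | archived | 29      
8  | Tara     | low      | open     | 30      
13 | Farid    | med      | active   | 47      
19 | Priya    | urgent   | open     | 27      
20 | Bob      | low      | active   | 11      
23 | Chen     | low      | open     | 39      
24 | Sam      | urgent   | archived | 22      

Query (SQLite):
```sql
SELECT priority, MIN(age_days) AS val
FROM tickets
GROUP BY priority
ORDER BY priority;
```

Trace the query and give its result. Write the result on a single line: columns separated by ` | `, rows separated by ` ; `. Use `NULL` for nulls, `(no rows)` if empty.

Partition tickets by priority; compute MIN(age_days) within each group.
  high: ids {1, 6} → MIN(age_days)=25
  low: ids {8, 20, 23} → MIN(age_days)=11
  med: ids {13} → MIN(age_days)=47
  urgent: ids {19, 24} → MIN(age_days)=22

high | 25 ; low | 11 ; med | 47 ; urgent | 22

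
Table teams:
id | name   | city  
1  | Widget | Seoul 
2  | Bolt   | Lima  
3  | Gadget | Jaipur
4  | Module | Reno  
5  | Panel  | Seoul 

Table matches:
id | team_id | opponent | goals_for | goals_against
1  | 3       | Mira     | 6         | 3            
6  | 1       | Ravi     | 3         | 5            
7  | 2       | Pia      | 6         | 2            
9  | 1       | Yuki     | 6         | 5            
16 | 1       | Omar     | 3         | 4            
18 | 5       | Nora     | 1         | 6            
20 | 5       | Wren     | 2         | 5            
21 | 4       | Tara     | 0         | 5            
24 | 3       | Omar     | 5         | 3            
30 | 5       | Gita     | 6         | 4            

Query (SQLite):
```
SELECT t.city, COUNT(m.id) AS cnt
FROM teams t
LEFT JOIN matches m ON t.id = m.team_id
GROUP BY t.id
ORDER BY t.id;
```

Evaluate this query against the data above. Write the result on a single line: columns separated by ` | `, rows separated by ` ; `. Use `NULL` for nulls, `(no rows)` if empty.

Seoul | 3 ; Lima | 1 ; Jaipur | 2 ; Reno | 1 ; Seoul | 3

LEFT JOIN keeps every teams row; unmatched ones get NULL for matches columns.
Group by teams.id and compute COUNT(m.id). COUNT(col) of an all-NULL group is 0.
  1: ids {6, 9, 16} → COUNT(m.id)=3
  2: ids {7} → COUNT(m.id)=1
  3: ids {1, 24} → COUNT(m.id)=2
  4: ids {21} → COUNT(m.id)=1
  5: ids {18, 20, 30} → COUNT(m.id)=3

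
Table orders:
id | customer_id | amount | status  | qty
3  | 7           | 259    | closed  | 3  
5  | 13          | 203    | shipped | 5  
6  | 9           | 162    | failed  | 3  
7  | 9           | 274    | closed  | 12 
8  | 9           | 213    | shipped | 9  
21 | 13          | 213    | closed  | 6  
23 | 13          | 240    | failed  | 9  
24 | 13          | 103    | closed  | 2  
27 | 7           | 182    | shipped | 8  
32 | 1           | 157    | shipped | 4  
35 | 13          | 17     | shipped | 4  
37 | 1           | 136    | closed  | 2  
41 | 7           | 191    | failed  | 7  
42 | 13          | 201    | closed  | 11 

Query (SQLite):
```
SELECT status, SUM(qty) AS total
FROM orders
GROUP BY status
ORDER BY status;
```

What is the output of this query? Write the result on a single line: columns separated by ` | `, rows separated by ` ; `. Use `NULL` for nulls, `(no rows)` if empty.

closed | 36 ; failed | 19 ; shipped | 30

Partition orders by status; compute SUM(qty) within each group.
  closed: ids {3, 7, 21, 24, 37, 42} → SUM(qty)=36
  failed: ids {6, 23, 41} → SUM(qty)=19
  shipped: ids {5, 8, 27, 32, 35} → SUM(qty)=30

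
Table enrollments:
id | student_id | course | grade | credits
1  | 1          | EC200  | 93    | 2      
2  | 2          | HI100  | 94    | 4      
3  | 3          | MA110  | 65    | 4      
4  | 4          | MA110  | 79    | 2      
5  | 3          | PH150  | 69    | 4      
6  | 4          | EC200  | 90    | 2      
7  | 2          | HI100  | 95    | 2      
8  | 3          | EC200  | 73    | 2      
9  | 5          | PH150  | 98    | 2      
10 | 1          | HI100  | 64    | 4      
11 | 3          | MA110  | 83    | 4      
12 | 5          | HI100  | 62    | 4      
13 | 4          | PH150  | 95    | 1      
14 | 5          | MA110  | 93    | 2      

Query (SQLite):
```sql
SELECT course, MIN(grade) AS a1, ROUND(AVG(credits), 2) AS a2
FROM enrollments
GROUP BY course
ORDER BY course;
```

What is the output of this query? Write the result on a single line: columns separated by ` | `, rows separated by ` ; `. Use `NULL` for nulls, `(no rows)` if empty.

EC200 | 73 | 2 ; HI100 | 62 | 3.5 ; MA110 | 65 | 3 ; PH150 | 69 | 2.33

Group enrollments by course.
Per group compute: MIN(grade), ROUND(AVG(credits), 2).
  EC200: ids {1, 6, 8} → MIN(grade)=73, ROUND(AVG(credits), 2)=2
  HI100: ids {2, 7, 10, 12} → MIN(grade)=62, ROUND(AVG(credits), 2)=3.5
  MA110: ids {3, 4, 11, 14} → MIN(grade)=65, ROUND(AVG(credits), 2)=3
  PH150: ids {5, 9, 13} → MIN(grade)=69, ROUND(AVG(credits), 2)=2.33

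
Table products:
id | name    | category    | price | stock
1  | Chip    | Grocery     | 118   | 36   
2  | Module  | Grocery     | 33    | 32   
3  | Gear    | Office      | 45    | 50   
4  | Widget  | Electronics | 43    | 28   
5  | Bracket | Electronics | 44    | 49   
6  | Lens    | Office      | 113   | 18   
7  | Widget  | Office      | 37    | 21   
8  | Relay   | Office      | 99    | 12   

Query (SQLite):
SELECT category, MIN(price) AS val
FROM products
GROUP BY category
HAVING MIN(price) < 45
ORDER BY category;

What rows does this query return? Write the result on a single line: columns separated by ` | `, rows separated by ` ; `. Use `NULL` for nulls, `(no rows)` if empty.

Electronics | 43 ; Grocery | 33 ; Office | 37

Partition products by category; compute MIN(price) within each group.
HAVING: keep groups where MIN(price) < 45.
  Electronics: ids {4, 5} → MIN(price)=43
  Grocery: ids {1, 2} → MIN(price)=33
  Office: ids {3, 6, 7, 8} → MIN(price)=37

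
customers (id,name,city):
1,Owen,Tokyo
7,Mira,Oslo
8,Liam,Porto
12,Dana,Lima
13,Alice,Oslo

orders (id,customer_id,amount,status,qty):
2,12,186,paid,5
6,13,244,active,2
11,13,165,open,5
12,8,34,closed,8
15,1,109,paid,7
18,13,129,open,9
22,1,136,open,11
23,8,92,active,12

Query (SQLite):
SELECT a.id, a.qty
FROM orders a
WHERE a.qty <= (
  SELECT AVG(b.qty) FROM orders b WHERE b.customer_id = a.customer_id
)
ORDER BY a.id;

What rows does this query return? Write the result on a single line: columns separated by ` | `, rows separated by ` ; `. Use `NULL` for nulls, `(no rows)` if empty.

2 | 5 ; 6 | 2 ; 11 | 5 ; 12 | 8 ; 15 | 7

For each orders row a, compute AVG(qty) over rows sharing a.customer_id.
Keep row a if a.qty <= that per-group AVG.
  customer_id=1: AVG(qty) = 9.0
  customer_id=8: AVG(qty) = 10.0
  customer_id=12: AVG(qty) = 5.0
  customer_id=13: AVG(qty) = 5.333333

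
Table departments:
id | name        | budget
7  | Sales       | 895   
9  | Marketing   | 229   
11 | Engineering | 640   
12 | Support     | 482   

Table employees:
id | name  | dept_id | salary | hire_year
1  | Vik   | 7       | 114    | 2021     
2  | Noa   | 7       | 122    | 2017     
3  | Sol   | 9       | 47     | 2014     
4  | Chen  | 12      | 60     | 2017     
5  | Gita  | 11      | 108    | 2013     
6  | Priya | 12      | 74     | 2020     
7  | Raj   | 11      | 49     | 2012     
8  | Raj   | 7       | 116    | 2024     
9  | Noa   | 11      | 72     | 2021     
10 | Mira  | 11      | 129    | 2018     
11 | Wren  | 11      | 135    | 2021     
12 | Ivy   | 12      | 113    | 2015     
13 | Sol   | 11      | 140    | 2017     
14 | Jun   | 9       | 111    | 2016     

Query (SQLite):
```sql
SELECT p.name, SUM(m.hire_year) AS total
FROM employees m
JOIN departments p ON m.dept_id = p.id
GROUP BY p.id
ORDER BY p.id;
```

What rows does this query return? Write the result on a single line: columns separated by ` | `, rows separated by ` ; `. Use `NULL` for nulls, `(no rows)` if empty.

Join each employees row to its departments via dept_id.
Group joined rows by departments.id; compute SUM(m.hire_year) per group.
  7: ids {1, 2, 8} → SUM(m.hire_year)=6062
  9: ids {3, 14} → SUM(m.hire_year)=4030
  11: ids {5, 7, 9, 10, 11, 13} → SUM(m.hire_year)=12102
  12: ids {4, 6, 12} → SUM(m.hire_year)=6052

Sales | 6062 ; Marketing | 4030 ; Engineering | 12102 ; Support | 6052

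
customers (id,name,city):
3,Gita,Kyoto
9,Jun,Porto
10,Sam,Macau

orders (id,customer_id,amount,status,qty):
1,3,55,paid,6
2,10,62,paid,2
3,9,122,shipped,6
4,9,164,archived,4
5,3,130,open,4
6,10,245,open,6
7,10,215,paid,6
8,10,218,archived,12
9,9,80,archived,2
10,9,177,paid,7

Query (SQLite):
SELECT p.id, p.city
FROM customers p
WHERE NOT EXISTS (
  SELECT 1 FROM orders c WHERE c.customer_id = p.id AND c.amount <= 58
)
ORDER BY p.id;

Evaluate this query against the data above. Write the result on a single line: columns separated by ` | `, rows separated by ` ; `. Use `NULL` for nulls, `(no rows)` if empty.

9 | Porto ; 10 | Macau

For each customers row, check whether any orders with matching customer_id has amount <= 58.
Keep rows where that is false.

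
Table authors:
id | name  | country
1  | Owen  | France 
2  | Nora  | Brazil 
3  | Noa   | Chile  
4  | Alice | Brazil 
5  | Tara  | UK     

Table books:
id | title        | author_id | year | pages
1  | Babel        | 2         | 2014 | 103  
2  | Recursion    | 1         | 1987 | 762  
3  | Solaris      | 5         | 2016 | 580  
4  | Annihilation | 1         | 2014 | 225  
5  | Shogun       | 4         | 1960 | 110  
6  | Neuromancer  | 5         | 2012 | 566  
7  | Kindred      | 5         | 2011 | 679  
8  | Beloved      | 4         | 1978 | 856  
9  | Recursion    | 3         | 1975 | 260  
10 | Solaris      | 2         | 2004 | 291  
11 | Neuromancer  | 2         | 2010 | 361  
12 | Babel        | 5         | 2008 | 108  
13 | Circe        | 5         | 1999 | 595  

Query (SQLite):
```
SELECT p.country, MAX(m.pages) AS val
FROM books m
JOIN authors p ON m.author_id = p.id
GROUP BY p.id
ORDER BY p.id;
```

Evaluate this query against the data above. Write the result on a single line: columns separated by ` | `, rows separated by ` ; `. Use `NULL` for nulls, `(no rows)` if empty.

Join each books row to its authors via author_id.
Group joined rows by authors.id; compute MAX(m.pages) per group.
  1: ids {2, 4} → MAX(m.pages)=762
  2: ids {1, 10, 11} → MAX(m.pages)=361
  3: ids {9} → MAX(m.pages)=260
  4: ids {5, 8} → MAX(m.pages)=856
  5: ids {3, 6, 7, 12, 13} → MAX(m.pages)=679

France | 762 ; Brazil | 361 ; Chile | 260 ; Brazil | 856 ; UK | 679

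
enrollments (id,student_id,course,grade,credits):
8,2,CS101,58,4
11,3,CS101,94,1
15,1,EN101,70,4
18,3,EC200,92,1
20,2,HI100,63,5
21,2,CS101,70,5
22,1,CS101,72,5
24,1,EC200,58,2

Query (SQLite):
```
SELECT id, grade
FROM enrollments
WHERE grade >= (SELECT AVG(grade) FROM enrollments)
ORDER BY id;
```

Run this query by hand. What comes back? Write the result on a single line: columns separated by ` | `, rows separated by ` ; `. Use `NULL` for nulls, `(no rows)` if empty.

11 | 94 ; 18 | 92

Scalar subquery: AVG(grade) over all enrollments rows = 72.125.
Keep rows where grade >= that value.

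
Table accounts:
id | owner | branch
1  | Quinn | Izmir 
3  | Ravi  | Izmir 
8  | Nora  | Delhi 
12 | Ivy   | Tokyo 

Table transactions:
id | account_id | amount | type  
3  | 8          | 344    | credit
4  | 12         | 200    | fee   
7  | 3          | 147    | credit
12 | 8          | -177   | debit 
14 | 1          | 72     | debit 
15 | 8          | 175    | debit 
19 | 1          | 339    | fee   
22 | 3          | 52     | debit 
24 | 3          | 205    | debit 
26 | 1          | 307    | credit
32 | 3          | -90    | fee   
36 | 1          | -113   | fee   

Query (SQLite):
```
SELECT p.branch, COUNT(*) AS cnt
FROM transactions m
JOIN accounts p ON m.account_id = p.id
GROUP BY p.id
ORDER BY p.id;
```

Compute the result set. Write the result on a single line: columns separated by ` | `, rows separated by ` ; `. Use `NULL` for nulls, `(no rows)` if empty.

Join each transactions row to its accounts via account_id.
Group joined rows by accounts.id; compute COUNT(*) per group.
  1: ids {14, 19, 26, 36} → COUNT(*)=4
  3: ids {7, 22, 24, 32} → COUNT(*)=4
  8: ids {3, 12, 15} → COUNT(*)=3
  12: ids {4} → COUNT(*)=1

Izmir | 4 ; Izmir | 4 ; Delhi | 3 ; Tokyo | 1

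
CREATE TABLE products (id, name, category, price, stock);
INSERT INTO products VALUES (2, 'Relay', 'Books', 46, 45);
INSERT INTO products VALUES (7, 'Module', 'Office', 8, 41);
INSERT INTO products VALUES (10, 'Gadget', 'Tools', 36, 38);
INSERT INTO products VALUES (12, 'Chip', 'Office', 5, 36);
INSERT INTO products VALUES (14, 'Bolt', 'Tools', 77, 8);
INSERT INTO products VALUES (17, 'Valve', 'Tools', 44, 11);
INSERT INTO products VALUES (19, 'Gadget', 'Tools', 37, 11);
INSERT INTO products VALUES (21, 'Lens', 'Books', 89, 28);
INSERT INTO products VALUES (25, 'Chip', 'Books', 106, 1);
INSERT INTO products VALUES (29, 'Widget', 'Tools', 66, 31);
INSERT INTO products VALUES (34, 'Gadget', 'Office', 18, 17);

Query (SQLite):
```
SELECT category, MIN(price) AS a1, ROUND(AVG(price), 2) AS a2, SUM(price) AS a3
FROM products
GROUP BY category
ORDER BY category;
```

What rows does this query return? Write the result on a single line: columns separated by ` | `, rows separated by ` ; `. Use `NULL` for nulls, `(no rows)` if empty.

Group products by category.
Per group compute: MIN(price), ROUND(AVG(price), 2), SUM(price).
  Books: ids {2, 21, 25} → MIN(price)=46, ROUND(AVG(price), 2)=80.33, SUM(price)=241
  Office: ids {7, 12, 34} → MIN(price)=5, ROUND(AVG(price), 2)=10.33, SUM(price)=31
  Tools: ids {10, 14, 17, 19, 29} → MIN(price)=36, ROUND(AVG(price), 2)=52, SUM(price)=260

Books | 46 | 80.33 | 241 ; Office | 5 | 10.33 | 31 ; Tools | 36 | 52 | 260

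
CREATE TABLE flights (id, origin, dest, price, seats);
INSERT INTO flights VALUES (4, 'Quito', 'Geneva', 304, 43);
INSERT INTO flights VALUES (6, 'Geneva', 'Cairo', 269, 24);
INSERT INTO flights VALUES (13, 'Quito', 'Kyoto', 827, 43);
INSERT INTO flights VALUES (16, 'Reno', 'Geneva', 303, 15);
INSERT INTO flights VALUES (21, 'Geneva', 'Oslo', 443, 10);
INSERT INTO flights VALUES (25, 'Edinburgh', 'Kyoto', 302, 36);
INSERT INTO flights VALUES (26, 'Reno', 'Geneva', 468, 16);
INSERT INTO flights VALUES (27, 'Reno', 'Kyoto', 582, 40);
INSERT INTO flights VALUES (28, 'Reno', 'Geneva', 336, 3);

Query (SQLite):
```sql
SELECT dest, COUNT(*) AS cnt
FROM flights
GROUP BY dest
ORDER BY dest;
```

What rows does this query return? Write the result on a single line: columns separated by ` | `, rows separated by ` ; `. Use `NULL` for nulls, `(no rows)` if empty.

Cairo | 1 ; Geneva | 4 ; Kyoto | 3 ; Oslo | 1

Partition flights by dest; compute COUNT(*) within each group.
  Cairo: ids {6} → COUNT(*)=1
  Geneva: ids {4, 16, 26, 28} → COUNT(*)=4
  Kyoto: ids {13, 25, 27} → COUNT(*)=3
  Oslo: ids {21} → COUNT(*)=1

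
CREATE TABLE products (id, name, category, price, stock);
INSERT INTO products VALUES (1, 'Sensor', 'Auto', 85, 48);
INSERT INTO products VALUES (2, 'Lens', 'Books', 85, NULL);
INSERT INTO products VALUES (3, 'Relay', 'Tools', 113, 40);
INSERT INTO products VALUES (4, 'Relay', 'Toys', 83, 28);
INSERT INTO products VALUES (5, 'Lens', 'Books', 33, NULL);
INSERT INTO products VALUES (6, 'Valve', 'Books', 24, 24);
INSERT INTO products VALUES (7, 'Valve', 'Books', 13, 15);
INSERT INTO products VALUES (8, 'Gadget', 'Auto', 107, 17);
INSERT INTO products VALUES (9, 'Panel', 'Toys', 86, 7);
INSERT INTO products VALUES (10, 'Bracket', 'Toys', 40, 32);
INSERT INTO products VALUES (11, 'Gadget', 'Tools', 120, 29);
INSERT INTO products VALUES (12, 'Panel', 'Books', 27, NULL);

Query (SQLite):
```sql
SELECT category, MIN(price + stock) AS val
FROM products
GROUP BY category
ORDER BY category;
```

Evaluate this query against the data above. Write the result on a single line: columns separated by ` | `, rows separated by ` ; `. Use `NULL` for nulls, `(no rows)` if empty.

For each row compute price + stock.
Group by category; take MIN of the expression per group.
  Auto: ids {1, 8} → MIN(price + stock)=124
  Books: ids {2, 5, 6, 7, 12} → MIN(price + stock)=28
  Tools: ids {3, 11} → MIN(price + stock)=149
  Toys: ids {4, 9, 10} → MIN(price + stock)=72

Auto | 124 ; Books | 28 ; Tools | 149 ; Toys | 72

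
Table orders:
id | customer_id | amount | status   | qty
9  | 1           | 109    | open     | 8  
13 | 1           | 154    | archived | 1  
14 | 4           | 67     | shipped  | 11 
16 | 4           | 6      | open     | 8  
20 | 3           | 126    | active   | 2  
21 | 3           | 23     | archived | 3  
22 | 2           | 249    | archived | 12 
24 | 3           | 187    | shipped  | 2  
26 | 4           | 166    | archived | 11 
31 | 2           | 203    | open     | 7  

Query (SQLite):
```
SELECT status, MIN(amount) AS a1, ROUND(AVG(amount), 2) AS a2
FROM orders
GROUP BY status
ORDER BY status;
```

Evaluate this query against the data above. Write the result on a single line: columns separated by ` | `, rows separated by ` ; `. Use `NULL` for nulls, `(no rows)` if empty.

Group orders by status.
Per group compute: MIN(amount), ROUND(AVG(amount), 2).
  active: ids {20} → MIN(amount)=126, ROUND(AVG(amount), 2)=126
  archived: ids {13, 21, 22, 26} → MIN(amount)=23, ROUND(AVG(amount), 2)=148
  open: ids {9, 16, 31} → MIN(amount)=6, ROUND(AVG(amount), 2)=106
  shipped: ids {14, 24} → MIN(amount)=67, ROUND(AVG(amount), 2)=127

active | 126 | 126 ; archived | 23 | 148 ; open | 6 | 106 ; shipped | 67 | 127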